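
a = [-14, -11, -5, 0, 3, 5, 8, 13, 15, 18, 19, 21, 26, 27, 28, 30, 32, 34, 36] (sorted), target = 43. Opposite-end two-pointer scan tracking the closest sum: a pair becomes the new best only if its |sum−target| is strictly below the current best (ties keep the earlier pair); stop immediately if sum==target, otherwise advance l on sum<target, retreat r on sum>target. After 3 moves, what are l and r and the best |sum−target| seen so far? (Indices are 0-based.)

l=0 r=18: -14+36=22 d=21 *, l++
l=1 r=18: -11+36=25 d=18 *, l++
l=2 r=18: -5+36=31 d=12 *, l++

l=3, r=18, best |Δ|=12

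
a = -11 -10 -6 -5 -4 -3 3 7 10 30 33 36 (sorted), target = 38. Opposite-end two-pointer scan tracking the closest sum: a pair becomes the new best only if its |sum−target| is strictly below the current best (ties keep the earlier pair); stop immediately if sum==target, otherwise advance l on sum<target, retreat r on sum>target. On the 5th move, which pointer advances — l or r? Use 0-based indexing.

l

[0,11] -11+36=25 d=13 * → l++
[1,11] -10+36=26 d=12 * → l++
[2,11] -6+36=30 d=8 * → l++
[3,11] -5+36=31 d=7 * → l++
[4,11] -4+36=32 d=6 * → l++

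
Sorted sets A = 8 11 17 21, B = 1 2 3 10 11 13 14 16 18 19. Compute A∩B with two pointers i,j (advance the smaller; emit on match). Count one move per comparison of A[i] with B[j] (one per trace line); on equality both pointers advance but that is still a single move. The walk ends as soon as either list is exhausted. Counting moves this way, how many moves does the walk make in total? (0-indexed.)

12 moves

i=0 j=0: 8>1, j++
i=0 j=1: 8>2, j++
i=0 j=2: 8>3, j++
i=0 j=3: 8<10, i++
i=1 j=3: 11>10, j++
i=1 j=4: 11==11 emit, i++,j++
i=2 j=5: 17>13, j++
i=2 j=6: 17>14, j++
i=2 j=7: 17>16, j++
i=2 j=8: 17<18, i++
i=3 j=8: 21>18, j++
i=3 j=9: 21>19, j++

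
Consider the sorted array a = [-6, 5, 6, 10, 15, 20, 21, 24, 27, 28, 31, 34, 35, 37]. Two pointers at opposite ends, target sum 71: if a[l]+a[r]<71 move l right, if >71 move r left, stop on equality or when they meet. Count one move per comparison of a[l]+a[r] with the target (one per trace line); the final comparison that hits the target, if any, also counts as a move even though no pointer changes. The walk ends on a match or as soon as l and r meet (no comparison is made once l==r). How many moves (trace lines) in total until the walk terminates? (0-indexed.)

[0,13] -6+37=31 <71 → l++
[1,13] 5+37=42 <71 → l++
[2,13] 6+37=43 <71 → l++
[3,13] 10+37=47 <71 → l++
[4,13] 15+37=52 <71 → l++
[5,13] 20+37=57 <71 → l++
[6,13] 21+37=58 <71 → l++
[7,13] 24+37=61 <71 → l++
[8,13] 27+37=64 <71 → l++
[9,13] 28+37=65 <71 → l++
[10,13] 31+37=68 <71 → l++
[11,13] 34+37=71 → found

12 moves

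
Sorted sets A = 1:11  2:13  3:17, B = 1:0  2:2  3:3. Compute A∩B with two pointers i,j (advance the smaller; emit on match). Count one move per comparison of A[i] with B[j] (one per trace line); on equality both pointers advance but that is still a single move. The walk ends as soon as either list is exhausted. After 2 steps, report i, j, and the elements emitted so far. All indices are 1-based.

i=1, j=3, emitted=[]

[i=1,j=1] 11>0 → j++
[i=1,j=2] 11>2 → j++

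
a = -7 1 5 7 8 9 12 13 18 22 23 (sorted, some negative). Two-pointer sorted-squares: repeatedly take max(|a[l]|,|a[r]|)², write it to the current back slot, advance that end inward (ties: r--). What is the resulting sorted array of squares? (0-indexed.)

[1, 25, 49, 49, 64, 81, 144, 169, 324, 484, 529]

[0,10] |-7|<=|23| out[10]=529 → r--
[0,9] |-7|<=|22| out[9]=484 → r--
[0,8] |-7|<=|18| out[8]=324 → r--
[0,7] |-7|<=|13| out[7]=169 → r--
[0,6] |-7|<=|12| out[6]=144 → r--
[0,5] |-7|<=|9| out[5]=81 → r--
[0,4] |-7|<=|8| out[4]=64 → r--
[0,3] |-7|<=|7| out[3]=49 → r--
[0,2] |-7|>|5| out[2]=49 → l++
[1,2] |1|<=|5| out[1]=25 → r--
[1,1] |1|<=|1| out[0]=1 → r--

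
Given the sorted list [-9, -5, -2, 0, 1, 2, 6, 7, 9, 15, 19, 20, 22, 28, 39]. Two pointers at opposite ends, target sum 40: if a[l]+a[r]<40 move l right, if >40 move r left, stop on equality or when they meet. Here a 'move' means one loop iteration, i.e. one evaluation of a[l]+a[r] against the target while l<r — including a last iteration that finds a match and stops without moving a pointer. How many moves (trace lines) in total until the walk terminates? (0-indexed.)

l=0 r=14: -9+39=30 <40, l++
l=1 r=14: -5+39=34 <40, l++
l=2 r=14: -2+39=37 <40, l++
l=3 r=14: 0+39=39 <40, l++
l=4 r=14: 1+39=40, found

5 moves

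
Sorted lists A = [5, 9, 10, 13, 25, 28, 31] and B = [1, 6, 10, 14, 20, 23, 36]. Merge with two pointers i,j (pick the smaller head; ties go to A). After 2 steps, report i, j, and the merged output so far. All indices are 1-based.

i=2, j=2, merged so far=[1, 5]

[i=1,j=1] A[i]=5>B[j]=1 take 1 → j++
[i=1,j=2] A[i]=5<=B[j]=6 take 5 → i++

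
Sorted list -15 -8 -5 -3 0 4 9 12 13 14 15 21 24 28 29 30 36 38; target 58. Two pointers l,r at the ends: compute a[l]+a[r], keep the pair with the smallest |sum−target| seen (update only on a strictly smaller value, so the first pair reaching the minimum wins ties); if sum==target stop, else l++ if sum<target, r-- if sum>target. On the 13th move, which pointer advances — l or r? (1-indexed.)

[1,18] -15+38=23 d=35 * → l++
[2,18] -8+38=30 d=28 * → l++
[3,18] -5+38=33 d=25 * → l++
[4,18] -3+38=35 d=23 * → l++
[5,18] 0+38=38 d=20 * → l++
[6,18] 4+38=42 d=16 * → l++
[7,18] 9+38=47 d=11 * → l++
[8,18] 12+38=50 d=8 * → l++
[9,18] 13+38=51 d=7 * → l++
[10,18] 14+38=52 d=6 * → l++
[11,18] 15+38=53 d=5 * → l++
[12,18] 21+38=59 d=1 * → r--
[12,17] 21+36=57 d=1 → l++

l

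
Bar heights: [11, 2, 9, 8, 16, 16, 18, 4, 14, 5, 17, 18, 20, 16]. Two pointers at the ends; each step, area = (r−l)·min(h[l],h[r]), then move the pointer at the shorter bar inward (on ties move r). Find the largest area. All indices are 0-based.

max area = 144

l=0 r=13: min(11,16)*13=143 best=143 *, l++
l=1 r=13: min(2,16)*12=24 best=143, l++
l=2 r=13: min(9,16)*11=99 best=143, l++
l=3 r=13: min(8,16)*10=80 best=143, l++
l=4 r=13: min(16,16)*9=144 best=144 *, r--
l=4 r=12: min(16,20)*8=128 best=144, l++
l=5 r=12: min(16,20)*7=112 best=144, l++
l=6 r=12: min(18,20)*6=108 best=144, l++
l=7 r=12: min(4,20)*5=20 best=144, l++
l=8 r=12: min(14,20)*4=56 best=144, l++
l=9 r=12: min(5,20)*3=15 best=144, l++
l=10 r=12: min(17,20)*2=34 best=144, l++
l=11 r=12: min(18,20)*1=18 best=144, l++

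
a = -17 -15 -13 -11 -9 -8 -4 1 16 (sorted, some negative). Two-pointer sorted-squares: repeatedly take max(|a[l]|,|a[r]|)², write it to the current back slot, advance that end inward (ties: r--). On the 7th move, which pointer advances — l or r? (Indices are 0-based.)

l

[0,8] |-17|>|16| out[8]=289 → l++
[1,8] |-15|<=|16| out[7]=256 → r--
[1,7] |-15|>|1| out[6]=225 → l++
[2,7] |-13|>|1| out[5]=169 → l++
[3,7] |-11|>|1| out[4]=121 → l++
[4,7] |-9|>|1| out[3]=81 → l++
[5,7] |-8|>|1| out[2]=64 → l++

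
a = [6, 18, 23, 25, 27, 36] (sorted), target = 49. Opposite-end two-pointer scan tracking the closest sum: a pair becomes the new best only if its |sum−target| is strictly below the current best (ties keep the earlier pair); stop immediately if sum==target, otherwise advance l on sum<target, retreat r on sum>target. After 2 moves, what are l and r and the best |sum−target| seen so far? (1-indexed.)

l=2, r=5, best |Δ|=5

l=1 r=6: 6+36=42 d=7 *, l++
l=2 r=6: 18+36=54 d=5 *, r--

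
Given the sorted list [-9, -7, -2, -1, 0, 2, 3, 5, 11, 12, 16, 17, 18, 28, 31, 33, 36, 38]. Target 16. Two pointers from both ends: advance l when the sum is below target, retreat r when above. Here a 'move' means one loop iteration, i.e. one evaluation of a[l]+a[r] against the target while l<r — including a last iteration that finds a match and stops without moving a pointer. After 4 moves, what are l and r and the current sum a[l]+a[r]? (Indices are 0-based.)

l=0, r=13, sum=19

[0,17] -9+38=29 >16 → r--
[0,16] -9+36=27 >16 → r--
[0,15] -9+33=24 >16 → r--
[0,14] -9+31=22 >16 → r--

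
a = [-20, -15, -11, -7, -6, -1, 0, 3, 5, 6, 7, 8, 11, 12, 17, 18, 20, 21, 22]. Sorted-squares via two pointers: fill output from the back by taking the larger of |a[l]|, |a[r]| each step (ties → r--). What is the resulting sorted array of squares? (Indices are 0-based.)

[0, 1, 9, 25, 36, 36, 49, 49, 64, 121, 121, 144, 225, 289, 324, 400, 400, 441, 484]

l=0 r=18: |-20|<=|22| out[18]=484, r--
l=0 r=17: |-20|<=|21| out[17]=441, r--
l=0 r=16: |-20|<=|20| out[16]=400, r--
l=0 r=15: |-20|>|18| out[15]=400, l++
l=1 r=15: |-15|<=|18| out[14]=324, r--
l=1 r=14: |-15|<=|17| out[13]=289, r--
l=1 r=13: |-15|>|12| out[12]=225, l++
l=2 r=13: |-11|<=|12| out[11]=144, r--
l=2 r=12: |-11|<=|11| out[10]=121, r--
l=2 r=11: |-11|>|8| out[9]=121, l++
l=3 r=11: |-7|<=|8| out[8]=64, r--
l=3 r=10: |-7|<=|7| out[7]=49, r--
l=3 r=9: |-7|>|6| out[6]=49, l++
l=4 r=9: |-6|<=|6| out[5]=36, r--
l=4 r=8: |-6|>|5| out[4]=36, l++
l=5 r=8: |-1|<=|5| out[3]=25, r--
l=5 r=7: |-1|<=|3| out[2]=9, r--
l=5 r=6: |-1|>|0| out[1]=1, l++
l=6 r=6: |0|<=|0| out[0]=0, r--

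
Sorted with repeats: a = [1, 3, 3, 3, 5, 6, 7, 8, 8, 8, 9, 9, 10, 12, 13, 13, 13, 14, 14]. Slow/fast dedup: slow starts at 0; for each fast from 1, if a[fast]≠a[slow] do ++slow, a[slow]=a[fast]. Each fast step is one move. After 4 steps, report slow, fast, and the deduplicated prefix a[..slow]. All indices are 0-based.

slow=0 fast=1: a[fast]=3≠a[slow]=1 write a[1]=3, slow++,fast++
slow=1 fast=2: a[fast]=3=a[slow] dup, fast++
slow=1 fast=3: a[fast]=3=a[slow] dup, fast++
slow=1 fast=4: a[fast]=5≠a[slow]=3 write a[2]=5, slow++,fast++

slow=2, fast=5, prefix=[1, 3, 5]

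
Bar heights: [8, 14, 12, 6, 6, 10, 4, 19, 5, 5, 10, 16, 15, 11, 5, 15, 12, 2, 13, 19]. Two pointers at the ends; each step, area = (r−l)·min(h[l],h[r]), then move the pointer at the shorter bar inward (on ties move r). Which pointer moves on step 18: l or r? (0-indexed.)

[0,19] min(8,19)*19=152 best=152 * → l++
[1,19] min(14,19)*18=252 best=252 * → l++
[2,19] min(12,19)*17=204 best=252 → l++
[3,19] min(6,19)*16=96 best=252 → l++
[4,19] min(6,19)*15=90 best=252 → l++
[5,19] min(10,19)*14=140 best=252 → l++
[6,19] min(4,19)*13=52 best=252 → l++
[7,19] min(19,19)*12=228 best=252 → r--
[7,18] min(19,13)*11=143 best=252 → r--
[7,17] min(19,2)*10=20 best=252 → r--
[7,16] min(19,12)*9=108 best=252 → r--
[7,15] min(19,15)*8=120 best=252 → r--
[7,14] min(19,5)*7=35 best=252 → r--
[7,13] min(19,11)*6=66 best=252 → r--
[7,12] min(19,15)*5=75 best=252 → r--
[7,11] min(19,16)*4=64 best=252 → r--
[7,10] min(19,10)*3=30 best=252 → r--
[7,9] min(19,5)*2=10 best=252 → r--

r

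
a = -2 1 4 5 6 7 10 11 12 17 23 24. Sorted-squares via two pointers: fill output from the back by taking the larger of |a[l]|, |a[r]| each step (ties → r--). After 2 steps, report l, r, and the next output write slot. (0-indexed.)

l=0, r=9, next write slot=9

l=0 r=11: |-2|<=|24| out[11]=576, r--
l=0 r=10: |-2|<=|23| out[10]=529, r--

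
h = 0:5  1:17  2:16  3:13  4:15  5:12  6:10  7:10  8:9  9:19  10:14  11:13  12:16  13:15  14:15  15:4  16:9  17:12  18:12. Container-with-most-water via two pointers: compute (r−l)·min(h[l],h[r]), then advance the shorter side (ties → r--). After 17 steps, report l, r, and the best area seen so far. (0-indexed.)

l=8, r=9, best area=204

l=0 r=18: min(5,12)*18=90 best=90 *, l++
l=1 r=18: min(17,12)*17=204 best=204 *, r--
l=1 r=17: min(17,12)*16=192 best=204, r--
l=1 r=16: min(17,9)*15=135 best=204, r--
l=1 r=15: min(17,4)*14=56 best=204, r--
l=1 r=14: min(17,15)*13=195 best=204, r--
l=1 r=13: min(17,15)*12=180 best=204, r--
l=1 r=12: min(17,16)*11=176 best=204, r--
l=1 r=11: min(17,13)*10=130 best=204, r--
l=1 r=10: min(17,14)*9=126 best=204, r--
l=1 r=9: min(17,19)*8=136 best=204, l++
l=2 r=9: min(16,19)*7=112 best=204, l++
l=3 r=9: min(13,19)*6=78 best=204, l++
l=4 r=9: min(15,19)*5=75 best=204, l++
l=5 r=9: min(12,19)*4=48 best=204, l++
l=6 r=9: min(10,19)*3=30 best=204, l++
l=7 r=9: min(10,19)*2=20 best=204, l++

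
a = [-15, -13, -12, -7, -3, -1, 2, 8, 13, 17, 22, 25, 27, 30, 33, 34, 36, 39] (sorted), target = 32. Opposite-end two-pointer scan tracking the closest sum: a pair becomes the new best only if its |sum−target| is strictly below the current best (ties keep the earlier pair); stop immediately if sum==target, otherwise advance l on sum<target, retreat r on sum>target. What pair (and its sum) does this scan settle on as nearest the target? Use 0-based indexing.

pair (-7, 39) with sum 32 (|Δ|=0)

[0,17] -15+39=24 d=8 * → l++
[1,17] -13+39=26 d=6 * → l++
[2,17] -12+39=27 d=5 * → l++
[3,17] -7+39=32 d=0 * → stop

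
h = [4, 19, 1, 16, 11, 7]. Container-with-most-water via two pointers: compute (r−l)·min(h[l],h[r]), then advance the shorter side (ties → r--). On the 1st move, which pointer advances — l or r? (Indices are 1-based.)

l

l=1 r=6: min(4,7)*5=20 best=20 *, l++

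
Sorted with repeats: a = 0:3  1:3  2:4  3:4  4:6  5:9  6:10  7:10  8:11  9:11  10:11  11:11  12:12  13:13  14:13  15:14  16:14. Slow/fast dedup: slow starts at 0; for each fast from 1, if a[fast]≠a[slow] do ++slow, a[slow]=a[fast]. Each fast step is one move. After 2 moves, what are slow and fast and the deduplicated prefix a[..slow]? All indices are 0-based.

slow=1, fast=3, prefix=[3, 4]

(s=0,f=1) a[fast]=3=a[slow] dup → fast++
(s=0,f=2) a[fast]=4≠a[slow]=3 write a[1]=4 → slow++,fast++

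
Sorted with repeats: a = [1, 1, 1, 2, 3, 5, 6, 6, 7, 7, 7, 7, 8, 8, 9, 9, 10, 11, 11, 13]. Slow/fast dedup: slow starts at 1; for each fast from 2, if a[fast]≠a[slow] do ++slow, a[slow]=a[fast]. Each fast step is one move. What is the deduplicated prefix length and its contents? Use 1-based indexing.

length 11; prefix = [1, 2, 3, 5, 6, 7, 8, 9, 10, 11, 13]

(s=1,f=2) a[fast]=1=a[slow] dup → fast++
(s=1,f=3) a[fast]=1=a[slow] dup → fast++
(s=1,f=4) a[fast]=2≠a[slow]=1 write a[2]=2 → slow++,fast++
(s=2,f=5) a[fast]=3≠a[slow]=2 write a[3]=3 → slow++,fast++
(s=3,f=6) a[fast]=5≠a[slow]=3 write a[4]=5 → slow++,fast++
(s=4,f=7) a[fast]=6≠a[slow]=5 write a[5]=6 → slow++,fast++
(s=5,f=8) a[fast]=6=a[slow] dup → fast++
(s=5,f=9) a[fast]=7≠a[slow]=6 write a[6]=7 → slow++,fast++
(s=6,f=10) a[fast]=7=a[slow] dup → fast++
(s=6,f=11) a[fast]=7=a[slow] dup → fast++
(s=6,f=12) a[fast]=7=a[slow] dup → fast++
(s=6,f=13) a[fast]=8≠a[slow]=7 write a[7]=8 → slow++,fast++
(s=7,f=14) a[fast]=8=a[slow] dup → fast++
(s=7,f=15) a[fast]=9≠a[slow]=8 write a[8]=9 → slow++,fast++
(s=8,f=16) a[fast]=9=a[slow] dup → fast++
(s=8,f=17) a[fast]=10≠a[slow]=9 write a[9]=10 → slow++,fast++
(s=9,f=18) a[fast]=11≠a[slow]=10 write a[10]=11 → slow++,fast++
(s=10,f=19) a[fast]=11=a[slow] dup → fast++
(s=10,f=20) a[fast]=13≠a[slow]=11 write a[11]=13 → slow++,fast++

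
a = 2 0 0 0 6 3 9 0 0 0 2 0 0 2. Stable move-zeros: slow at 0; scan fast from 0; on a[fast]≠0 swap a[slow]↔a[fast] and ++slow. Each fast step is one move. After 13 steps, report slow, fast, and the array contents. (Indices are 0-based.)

slow=5, fast=13, a=[2, 6, 3, 9, 2, 0, 0, 0, 0, 0, 0, 0, 0, 2]

(s=0,f=0) a[fast]=2≠0 swap→a[0]=2 → slow++,fast++
(s=1,f=1) a[fast]=0 → fast++
(s=1,f=2) a[fast]=0 → fast++
(s=1,f=3) a[fast]=0 → fast++
(s=1,f=4) a[fast]=6≠0 swap→a[1]=6 → slow++,fast++
(s=2,f=5) a[fast]=3≠0 swap→a[2]=3 → slow++,fast++
(s=3,f=6) a[fast]=9≠0 swap→a[3]=9 → slow++,fast++
(s=4,f=7) a[fast]=0 → fast++
(s=4,f=8) a[fast]=0 → fast++
(s=4,f=9) a[fast]=0 → fast++
(s=4,f=10) a[fast]=2≠0 swap→a[4]=2 → slow++,fast++
(s=5,f=11) a[fast]=0 → fast++
(s=5,f=12) a[fast]=0 → fast++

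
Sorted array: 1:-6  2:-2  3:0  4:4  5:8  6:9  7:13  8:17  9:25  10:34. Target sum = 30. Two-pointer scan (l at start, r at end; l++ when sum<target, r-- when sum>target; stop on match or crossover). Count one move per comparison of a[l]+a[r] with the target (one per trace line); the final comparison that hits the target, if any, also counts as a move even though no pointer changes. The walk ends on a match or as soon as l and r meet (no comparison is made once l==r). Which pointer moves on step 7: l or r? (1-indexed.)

l

[1,10] -6+34=28 <30 → l++
[2,10] -2+34=32 >30 → r--
[2,9] -2+25=23 <30 → l++
[3,9] 0+25=25 <30 → l++
[4,9] 4+25=29 <30 → l++
[5,9] 8+25=33 >30 → r--
[5,8] 8+17=25 <30 → l++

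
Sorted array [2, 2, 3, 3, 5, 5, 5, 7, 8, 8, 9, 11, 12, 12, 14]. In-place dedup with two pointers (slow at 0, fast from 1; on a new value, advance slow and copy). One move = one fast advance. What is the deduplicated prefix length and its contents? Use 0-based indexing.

length 9; prefix = [2, 3, 5, 7, 8, 9, 11, 12, 14]

(s=0,f=1) a[fast]=2=a[slow] dup → fast++
(s=0,f=2) a[fast]=3≠a[slow]=2 write a[1]=3 → slow++,fast++
(s=1,f=3) a[fast]=3=a[slow] dup → fast++
(s=1,f=4) a[fast]=5≠a[slow]=3 write a[2]=5 → slow++,fast++
(s=2,f=5) a[fast]=5=a[slow] dup → fast++
(s=2,f=6) a[fast]=5=a[slow] dup → fast++
(s=2,f=7) a[fast]=7≠a[slow]=5 write a[3]=7 → slow++,fast++
(s=3,f=8) a[fast]=8≠a[slow]=7 write a[4]=8 → slow++,fast++
(s=4,f=9) a[fast]=8=a[slow] dup → fast++
(s=4,f=10) a[fast]=9≠a[slow]=8 write a[5]=9 → slow++,fast++
(s=5,f=11) a[fast]=11≠a[slow]=9 write a[6]=11 → slow++,fast++
(s=6,f=12) a[fast]=12≠a[slow]=11 write a[7]=12 → slow++,fast++
(s=7,f=13) a[fast]=12=a[slow] dup → fast++
(s=7,f=14) a[fast]=14≠a[slow]=12 write a[8]=14 → slow++,fast++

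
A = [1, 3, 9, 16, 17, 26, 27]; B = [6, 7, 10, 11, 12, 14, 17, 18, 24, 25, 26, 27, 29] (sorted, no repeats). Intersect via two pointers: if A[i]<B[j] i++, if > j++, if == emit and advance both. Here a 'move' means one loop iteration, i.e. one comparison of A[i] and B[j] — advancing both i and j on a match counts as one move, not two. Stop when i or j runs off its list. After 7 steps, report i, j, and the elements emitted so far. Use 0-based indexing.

i=3, j=4, emitted=[]

[i=0,j=0] 1<6 → i++
[i=1,j=0] 3<6 → i++
[i=2,j=0] 9>6 → j++
[i=2,j=1] 9>7 → j++
[i=2,j=2] 9<10 → i++
[i=3,j=2] 16>10 → j++
[i=3,j=3] 16>11 → j++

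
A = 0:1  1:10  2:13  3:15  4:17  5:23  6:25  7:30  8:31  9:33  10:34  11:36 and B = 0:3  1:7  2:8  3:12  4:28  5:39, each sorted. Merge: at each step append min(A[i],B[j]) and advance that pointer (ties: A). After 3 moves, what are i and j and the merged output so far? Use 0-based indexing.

i=1, j=2, merged so far=[1, 3, 7]

i=0 j=0: A[i]=1<=B[j]=3 take 1, i++
i=1 j=0: A[i]=10>B[j]=3 take 3, j++
i=1 j=1: A[i]=10>B[j]=7 take 7, j++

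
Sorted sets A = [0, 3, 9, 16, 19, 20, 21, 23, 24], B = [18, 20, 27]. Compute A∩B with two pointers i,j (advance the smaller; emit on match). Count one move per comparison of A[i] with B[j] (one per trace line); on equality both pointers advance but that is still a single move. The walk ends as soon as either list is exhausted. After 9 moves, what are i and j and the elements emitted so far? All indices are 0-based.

i=8, j=2, emitted=[20]

i=0 j=0: 0<18, i++
i=1 j=0: 3<18, i++
i=2 j=0: 9<18, i++
i=3 j=0: 16<18, i++
i=4 j=0: 19>18, j++
i=4 j=1: 19<20, i++
i=5 j=1: 20==20 emit, i++,j++
i=6 j=2: 21<27, i++
i=7 j=2: 23<27, i++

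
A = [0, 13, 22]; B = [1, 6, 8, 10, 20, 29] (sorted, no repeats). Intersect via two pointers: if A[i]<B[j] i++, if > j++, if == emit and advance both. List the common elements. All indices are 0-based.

i=0 j=0: 0<1, i++
i=1 j=0: 13>1, j++
i=1 j=1: 13>6, j++
i=1 j=2: 13>8, j++
i=1 j=3: 13>10, j++
i=1 j=4: 13<20, i++
i=2 j=4: 22>20, j++
i=2 j=5: 22<29, i++

intersection = []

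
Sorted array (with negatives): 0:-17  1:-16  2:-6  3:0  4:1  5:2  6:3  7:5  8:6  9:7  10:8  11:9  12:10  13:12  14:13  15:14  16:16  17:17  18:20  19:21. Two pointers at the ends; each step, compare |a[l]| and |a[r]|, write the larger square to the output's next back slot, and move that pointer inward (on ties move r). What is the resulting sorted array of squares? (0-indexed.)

[0, 1, 4, 9, 25, 36, 36, 49, 64, 81, 100, 144, 169, 196, 256, 256, 289, 289, 400, 441]

[0,19] |-17|<=|21| out[19]=441 → r--
[0,18] |-17|<=|20| out[18]=400 → r--
[0,17] |-17|<=|17| out[17]=289 → r--
[0,16] |-17|>|16| out[16]=289 → l++
[1,16] |-16|<=|16| out[15]=256 → r--
[1,15] |-16|>|14| out[14]=256 → l++
[2,15] |-6|<=|14| out[13]=196 → r--
[2,14] |-6|<=|13| out[12]=169 → r--
[2,13] |-6|<=|12| out[11]=144 → r--
[2,12] |-6|<=|10| out[10]=100 → r--
[2,11] |-6|<=|9| out[9]=81 → r--
[2,10] |-6|<=|8| out[8]=64 → r--
[2,9] |-6|<=|7| out[7]=49 → r--
[2,8] |-6|<=|6| out[6]=36 → r--
[2,7] |-6|>|5| out[5]=36 → l++
[3,7] |0|<=|5| out[4]=25 → r--
[3,6] |0|<=|3| out[3]=9 → r--
[3,5] |0|<=|2| out[2]=4 → r--
[3,4] |0|<=|1| out[1]=1 → r--
[3,3] |0|<=|0| out[0]=0 → r--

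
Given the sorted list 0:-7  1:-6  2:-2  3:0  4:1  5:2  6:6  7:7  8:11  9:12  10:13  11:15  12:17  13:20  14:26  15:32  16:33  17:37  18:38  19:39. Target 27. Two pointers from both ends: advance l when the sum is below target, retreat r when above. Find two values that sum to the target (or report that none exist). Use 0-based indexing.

(-6, 33)

l=0 r=19: -7+39=32 >27, r--
l=0 r=18: -7+38=31 >27, r--
l=0 r=17: -7+37=30 >27, r--
l=0 r=16: -7+33=26 <27, l++
l=1 r=16: -6+33=27, found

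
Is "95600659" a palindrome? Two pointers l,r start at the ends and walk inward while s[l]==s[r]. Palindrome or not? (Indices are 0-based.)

[0,7] '9'=='9' → l++,r--
[1,6] '5'=='5' → l++,r--
[2,5] '6'=='6' → l++,r--
[3,4] '0'=='0' → l++,r--

palindrome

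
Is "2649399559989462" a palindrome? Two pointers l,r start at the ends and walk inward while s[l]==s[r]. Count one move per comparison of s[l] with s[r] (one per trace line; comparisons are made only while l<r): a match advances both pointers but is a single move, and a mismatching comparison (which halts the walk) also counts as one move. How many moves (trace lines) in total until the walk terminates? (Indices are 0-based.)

[0,15] '2'=='2' → l++,r--
[1,14] '6'=='6' → l++,r--
[2,13] '4'=='4' → l++,r--
[3,12] '9'=='9' → l++,r--
[4,11] '3'!='8' → stop

5 moves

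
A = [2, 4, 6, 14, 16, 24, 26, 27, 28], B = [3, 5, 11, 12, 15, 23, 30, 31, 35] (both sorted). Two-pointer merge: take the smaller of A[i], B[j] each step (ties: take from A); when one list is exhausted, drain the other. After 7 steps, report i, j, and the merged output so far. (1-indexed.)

i=4, j=5, merged so far=[2, 3, 4, 5, 6, 11, 12]

i=1 j=1: A[i]=2<=B[j]=3 take 2, i++
i=2 j=1: A[i]=4>B[j]=3 take 3, j++
i=2 j=2: A[i]=4<=B[j]=5 take 4, i++
i=3 j=2: A[i]=6>B[j]=5 take 5, j++
i=3 j=3: A[i]=6<=B[j]=11 take 6, i++
i=4 j=3: A[i]=14>B[j]=11 take 11, j++
i=4 j=4: A[i]=14>B[j]=12 take 12, j++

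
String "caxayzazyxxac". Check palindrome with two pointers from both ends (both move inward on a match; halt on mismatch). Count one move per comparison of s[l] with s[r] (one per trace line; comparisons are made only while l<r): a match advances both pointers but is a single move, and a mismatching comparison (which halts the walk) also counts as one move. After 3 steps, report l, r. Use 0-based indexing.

l=3, r=9

l=0 r=12: 'c'=='c', l++,r--
l=1 r=11: 'a'=='a', l++,r--
l=2 r=10: 'x'=='x', l++,r--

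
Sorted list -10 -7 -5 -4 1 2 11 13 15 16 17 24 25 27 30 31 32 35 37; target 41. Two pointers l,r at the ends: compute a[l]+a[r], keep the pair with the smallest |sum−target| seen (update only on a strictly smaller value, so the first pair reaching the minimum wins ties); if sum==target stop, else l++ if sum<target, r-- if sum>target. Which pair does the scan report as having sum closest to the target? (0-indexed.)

pair (11, 30) with sum 41 (|Δ|=0)

[0,18] -10+37=27 d=14 * → l++
[1,18] -7+37=30 d=11 * → l++
[2,18] -5+37=32 d=9 * → l++
[3,18] -4+37=33 d=8 * → l++
[4,18] 1+37=38 d=3 * → l++
[5,18] 2+37=39 d=2 * → l++
[6,18] 11+37=48 d=7 → r--
[6,17] 11+35=46 d=5 → r--
[6,16] 11+32=43 d=2 → r--
[6,15] 11+31=42 d=1 * → r--
[6,14] 11+30=41 d=0 * → stop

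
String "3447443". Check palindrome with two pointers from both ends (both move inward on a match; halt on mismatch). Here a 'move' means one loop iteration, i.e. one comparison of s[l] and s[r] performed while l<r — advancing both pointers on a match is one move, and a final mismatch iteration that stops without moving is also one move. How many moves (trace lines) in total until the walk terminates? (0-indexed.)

[0,6] '3'=='3' → l++,r--
[1,5] '4'=='4' → l++,r--
[2,4] '4'=='4' → l++,r--

3 moves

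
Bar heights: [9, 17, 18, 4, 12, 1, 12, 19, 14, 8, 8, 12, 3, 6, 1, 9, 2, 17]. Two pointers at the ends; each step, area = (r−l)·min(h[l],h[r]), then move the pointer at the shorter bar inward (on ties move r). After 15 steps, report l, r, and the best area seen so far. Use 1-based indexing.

l=1 r=18: min(9,17)*17=153 best=153 *, l++
l=2 r=18: min(17,17)*16=272 best=272 *, r--
l=2 r=17: min(17,2)*15=30 best=272, r--
l=2 r=16: min(17,9)*14=126 best=272, r--
l=2 r=15: min(17,1)*13=13 best=272, r--
l=2 r=14: min(17,6)*12=72 best=272, r--
l=2 r=13: min(17,3)*11=33 best=272, r--
l=2 r=12: min(17,12)*10=120 best=272, r--
l=2 r=11: min(17,8)*9=72 best=272, r--
l=2 r=10: min(17,8)*8=64 best=272, r--
l=2 r=9: min(17,14)*7=98 best=272, r--
l=2 r=8: min(17,19)*6=102 best=272, l++
l=3 r=8: min(18,19)*5=90 best=272, l++
l=4 r=8: min(4,19)*4=16 best=272, l++
l=5 r=8: min(12,19)*3=36 best=272, l++

l=6, r=8, best area=272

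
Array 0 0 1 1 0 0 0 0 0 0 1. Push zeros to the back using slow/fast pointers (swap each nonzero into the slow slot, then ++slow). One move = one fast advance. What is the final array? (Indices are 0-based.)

slow=0 fast=0: a[fast]=0, fast++
slow=0 fast=1: a[fast]=0, fast++
slow=0 fast=2: a[fast]=1≠0 swap→a[0]=1, slow++,fast++
slow=1 fast=3: a[fast]=1≠0 swap→a[1]=1, slow++,fast++
slow=2 fast=4: a[fast]=0, fast++
slow=2 fast=5: a[fast]=0, fast++
slow=2 fast=6: a[fast]=0, fast++
slow=2 fast=7: a[fast]=0, fast++
slow=2 fast=8: a[fast]=0, fast++
slow=2 fast=9: a[fast]=0, fast++
slow=2 fast=10: a[fast]=1≠0 swap→a[2]=1, slow++,fast++

[1, 1, 1, 0, 0, 0, 0, 0, 0, 0, 0]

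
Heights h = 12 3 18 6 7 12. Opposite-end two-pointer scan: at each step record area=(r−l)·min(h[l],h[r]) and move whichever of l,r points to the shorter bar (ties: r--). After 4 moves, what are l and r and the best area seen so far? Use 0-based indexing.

l=0 r=5: min(12,12)*5=60 best=60 *, r--
l=0 r=4: min(12,7)*4=28 best=60, r--
l=0 r=3: min(12,6)*3=18 best=60, r--
l=0 r=2: min(12,18)*2=24 best=60, l++

l=1, r=2, best area=60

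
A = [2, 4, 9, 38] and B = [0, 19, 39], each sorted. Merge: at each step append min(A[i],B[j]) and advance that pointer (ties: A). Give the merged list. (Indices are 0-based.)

[i=0,j=0] A[i]=2>B[j]=0 take 0 → j++
[i=0,j=1] A[i]=2<=B[j]=19 take 2 → i++
[i=1,j=1] A[i]=4<=B[j]=19 take 4 → i++
[i=2,j=1] A[i]=9<=B[j]=19 take 9 → i++
[i=3,j=1] A[i]=38>B[j]=19 take 19 → j++
[i=3,j=2] A[i]=38<=B[j]=39 take 38 → i++
[i=4,j=2] A done, take B[j]=39 → j++

[0, 2, 4, 9, 19, 38, 39]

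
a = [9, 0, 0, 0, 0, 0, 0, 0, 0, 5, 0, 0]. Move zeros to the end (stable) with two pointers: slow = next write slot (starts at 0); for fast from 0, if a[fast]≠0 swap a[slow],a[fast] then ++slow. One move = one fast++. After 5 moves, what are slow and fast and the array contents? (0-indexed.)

slow=0 fast=0: a[fast]=9≠0 swap→a[0]=9, slow++,fast++
slow=1 fast=1: a[fast]=0, fast++
slow=1 fast=2: a[fast]=0, fast++
slow=1 fast=3: a[fast]=0, fast++
slow=1 fast=4: a[fast]=0, fast++

slow=1, fast=5, a=[9, 0, 0, 0, 0, 0, 0, 0, 0, 5, 0, 0]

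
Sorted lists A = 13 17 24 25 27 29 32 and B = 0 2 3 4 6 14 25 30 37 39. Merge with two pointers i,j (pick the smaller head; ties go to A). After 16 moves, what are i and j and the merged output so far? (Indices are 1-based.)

i=1 j=1: A[i]=13>B[j]=0 take 0, j++
i=1 j=2: A[i]=13>B[j]=2 take 2, j++
i=1 j=3: A[i]=13>B[j]=3 take 3, j++
i=1 j=4: A[i]=13>B[j]=4 take 4, j++
i=1 j=5: A[i]=13>B[j]=6 take 6, j++
i=1 j=6: A[i]=13<=B[j]=14 take 13, i++
i=2 j=6: A[i]=17>B[j]=14 take 14, j++
i=2 j=7: A[i]=17<=B[j]=25 take 17, i++
i=3 j=7: A[i]=24<=B[j]=25 take 24, i++
i=4 j=7: A[i]=25<=B[j]=25 take 25, i++
i=5 j=7: A[i]=27>B[j]=25 take 25, j++
i=5 j=8: A[i]=27<=B[j]=30 take 27, i++
i=6 j=8: A[i]=29<=B[j]=30 take 29, i++
i=7 j=8: A[i]=32>B[j]=30 take 30, j++
i=7 j=9: A[i]=32<=B[j]=37 take 32, i++
i=8 j=9: A done, take B[j]=37, j++

i=8, j=10, merged so far=[0, 2, 3, 4, 6, 13, 14, 17, 24, 25, 25, 27, 29, 30, 32, 37]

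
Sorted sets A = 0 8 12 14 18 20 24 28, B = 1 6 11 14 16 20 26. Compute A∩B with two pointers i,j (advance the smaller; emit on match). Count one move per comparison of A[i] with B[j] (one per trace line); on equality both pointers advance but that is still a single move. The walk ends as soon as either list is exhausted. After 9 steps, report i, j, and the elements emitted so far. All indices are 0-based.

i=5, j=5, emitted=[14]

i=0 j=0: 0<1, i++
i=1 j=0: 8>1, j++
i=1 j=1: 8>6, j++
i=1 j=2: 8<11, i++
i=2 j=2: 12>11, j++
i=2 j=3: 12<14, i++
i=3 j=3: 14==14 emit, i++,j++
i=4 j=4: 18>16, j++
i=4 j=5: 18<20, i++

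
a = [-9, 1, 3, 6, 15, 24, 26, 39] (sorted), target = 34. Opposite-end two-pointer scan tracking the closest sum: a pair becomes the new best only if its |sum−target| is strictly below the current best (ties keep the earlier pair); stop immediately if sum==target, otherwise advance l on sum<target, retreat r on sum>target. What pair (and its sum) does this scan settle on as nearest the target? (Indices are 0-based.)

[0,7] -9+39=30 d=4 * → l++
[1,7] 1+39=40 d=6 → r--
[1,6] 1+26=27 d=7 → l++
[2,6] 3+26=29 d=5 → l++
[3,6] 6+26=32 d=2 * → l++
[4,6] 15+26=41 d=7 → r--
[4,5] 15+24=39 d=5 → r--

pair (6, 26) with sum 32 (|Δ|=2)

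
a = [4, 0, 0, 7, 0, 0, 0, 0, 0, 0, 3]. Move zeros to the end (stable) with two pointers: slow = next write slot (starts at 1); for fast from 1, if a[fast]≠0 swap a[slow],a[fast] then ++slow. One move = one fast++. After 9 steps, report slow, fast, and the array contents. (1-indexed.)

slow=1 fast=1: a[fast]=4≠0 swap→a[1]=4, slow++,fast++
slow=2 fast=2: a[fast]=0, fast++
slow=2 fast=3: a[fast]=0, fast++
slow=2 fast=4: a[fast]=7≠0 swap→a[2]=7, slow++,fast++
slow=3 fast=5: a[fast]=0, fast++
slow=3 fast=6: a[fast]=0, fast++
slow=3 fast=7: a[fast]=0, fast++
slow=3 fast=8: a[fast]=0, fast++
slow=3 fast=9: a[fast]=0, fast++

slow=3, fast=10, a=[4, 7, 0, 0, 0, 0, 0, 0, 0, 0, 3]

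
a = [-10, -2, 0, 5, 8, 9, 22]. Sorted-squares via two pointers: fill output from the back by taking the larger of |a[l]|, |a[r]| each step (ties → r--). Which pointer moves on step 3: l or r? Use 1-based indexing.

l=1 r=7: |-10|<=|22| out[7]=484, r--
l=1 r=6: |-10|>|9| out[6]=100, l++
l=2 r=6: |-2|<=|9| out[5]=81, r--

r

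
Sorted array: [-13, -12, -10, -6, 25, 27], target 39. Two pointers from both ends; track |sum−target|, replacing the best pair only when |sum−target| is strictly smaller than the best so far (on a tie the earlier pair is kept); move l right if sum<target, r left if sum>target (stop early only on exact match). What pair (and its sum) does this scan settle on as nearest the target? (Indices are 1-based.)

pair (25, 27) with sum 52 (|Δ|=13)

l=1 r=6: -13+27=14 d=25 *, l++
l=2 r=6: -12+27=15 d=24 *, l++
l=3 r=6: -10+27=17 d=22 *, l++
l=4 r=6: -6+27=21 d=18 *, l++
l=5 r=6: 25+27=52 d=13 *, r--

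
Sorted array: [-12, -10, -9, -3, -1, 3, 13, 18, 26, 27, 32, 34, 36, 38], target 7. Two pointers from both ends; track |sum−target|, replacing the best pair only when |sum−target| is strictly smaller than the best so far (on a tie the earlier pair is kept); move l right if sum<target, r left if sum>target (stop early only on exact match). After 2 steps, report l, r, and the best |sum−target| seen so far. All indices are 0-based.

l=0 r=13: -12+38=26 d=19 *, r--
l=0 r=12: -12+36=24 d=17 *, r--

l=0, r=11, best |Δ|=17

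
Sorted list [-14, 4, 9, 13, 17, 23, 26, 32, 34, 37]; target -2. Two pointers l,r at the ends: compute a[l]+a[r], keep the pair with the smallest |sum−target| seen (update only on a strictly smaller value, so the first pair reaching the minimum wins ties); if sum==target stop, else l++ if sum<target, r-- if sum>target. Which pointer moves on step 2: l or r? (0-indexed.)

[0,9] -14+37=23 d=25 * → r--
[0,8] -14+34=20 d=22 * → r--

r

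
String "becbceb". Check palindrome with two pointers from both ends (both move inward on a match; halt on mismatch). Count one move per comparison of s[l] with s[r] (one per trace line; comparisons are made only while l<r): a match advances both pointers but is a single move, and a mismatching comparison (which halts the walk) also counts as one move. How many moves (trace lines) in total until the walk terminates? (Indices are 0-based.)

l=0 r=6: 'b'=='b', l++,r--
l=1 r=5: 'e'=='e', l++,r--
l=2 r=4: 'c'=='c', l++,r--

3 moves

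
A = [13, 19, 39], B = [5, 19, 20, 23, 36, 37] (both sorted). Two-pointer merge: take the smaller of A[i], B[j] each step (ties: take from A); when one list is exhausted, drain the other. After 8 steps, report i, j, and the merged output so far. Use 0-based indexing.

i=0 j=0: A[i]=13>B[j]=5 take 5, j++
i=0 j=1: A[i]=13<=B[j]=19 take 13, i++
i=1 j=1: A[i]=19<=B[j]=19 take 19, i++
i=2 j=1: A[i]=39>B[j]=19 take 19, j++
i=2 j=2: A[i]=39>B[j]=20 take 20, j++
i=2 j=3: A[i]=39>B[j]=23 take 23, j++
i=2 j=4: A[i]=39>B[j]=36 take 36, j++
i=2 j=5: A[i]=39>B[j]=37 take 37, j++

i=2, j=6, merged so far=[5, 13, 19, 19, 20, 23, 36, 37]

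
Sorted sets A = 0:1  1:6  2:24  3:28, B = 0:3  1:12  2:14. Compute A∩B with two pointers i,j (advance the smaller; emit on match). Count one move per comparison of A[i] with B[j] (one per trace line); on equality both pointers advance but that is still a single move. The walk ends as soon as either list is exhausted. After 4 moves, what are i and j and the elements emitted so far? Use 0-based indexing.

i=2, j=2, emitted=[]

i=0 j=0: 1<3, i++
i=1 j=0: 6>3, j++
i=1 j=1: 6<12, i++
i=2 j=1: 24>12, j++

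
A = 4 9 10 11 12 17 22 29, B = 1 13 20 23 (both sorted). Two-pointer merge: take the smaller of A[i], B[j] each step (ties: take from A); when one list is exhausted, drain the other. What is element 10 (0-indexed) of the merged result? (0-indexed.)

merged[10] = 23

i=0 j=0: A[i]=4>B[j]=1 take 1, j++
i=0 j=1: A[i]=4<=B[j]=13 take 4, i++
i=1 j=1: A[i]=9<=B[j]=13 take 9, i++
i=2 j=1: A[i]=10<=B[j]=13 take 10, i++
i=3 j=1: A[i]=11<=B[j]=13 take 11, i++
i=4 j=1: A[i]=12<=B[j]=13 take 12, i++
i=5 j=1: A[i]=17>B[j]=13 take 13, j++
i=5 j=2: A[i]=17<=B[j]=20 take 17, i++
i=6 j=2: A[i]=22>B[j]=20 take 20, j++
i=6 j=3: A[i]=22<=B[j]=23 take 22, i++
i=7 j=3: A[i]=29>B[j]=23 take 23, j++
i=7 j=4: B done, take A[i]=29, i++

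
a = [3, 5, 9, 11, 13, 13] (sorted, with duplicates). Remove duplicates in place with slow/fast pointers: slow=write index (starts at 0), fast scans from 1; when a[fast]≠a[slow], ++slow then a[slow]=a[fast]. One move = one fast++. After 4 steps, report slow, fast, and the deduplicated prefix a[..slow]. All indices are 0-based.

slow=4, fast=5, prefix=[3, 5, 9, 11, 13]

slow=0 fast=1: a[fast]=5≠a[slow]=3 write a[1]=5, slow++,fast++
slow=1 fast=2: a[fast]=9≠a[slow]=5 write a[2]=9, slow++,fast++
slow=2 fast=3: a[fast]=11≠a[slow]=9 write a[3]=11, slow++,fast++
slow=3 fast=4: a[fast]=13≠a[slow]=11 write a[4]=13, slow++,fast++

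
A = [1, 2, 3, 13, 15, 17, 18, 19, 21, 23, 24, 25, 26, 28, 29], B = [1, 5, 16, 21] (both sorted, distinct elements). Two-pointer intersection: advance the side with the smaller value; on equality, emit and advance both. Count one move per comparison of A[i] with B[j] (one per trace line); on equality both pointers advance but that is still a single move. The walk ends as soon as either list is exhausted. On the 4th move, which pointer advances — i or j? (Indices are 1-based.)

j

[i=1,j=1] 1==1 emit → i++,j++
[i=2,j=2] 2<5 → i++
[i=3,j=2] 3<5 → i++
[i=4,j=2] 13>5 → j++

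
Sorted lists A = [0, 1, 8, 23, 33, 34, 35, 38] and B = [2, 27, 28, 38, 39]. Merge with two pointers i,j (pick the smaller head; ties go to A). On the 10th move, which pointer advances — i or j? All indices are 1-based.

i=1 j=1: A[i]=0<=B[j]=2 take 0, i++
i=2 j=1: A[i]=1<=B[j]=2 take 1, i++
i=3 j=1: A[i]=8>B[j]=2 take 2, j++
i=3 j=2: A[i]=8<=B[j]=27 take 8, i++
i=4 j=2: A[i]=23<=B[j]=27 take 23, i++
i=5 j=2: A[i]=33>B[j]=27 take 27, j++
i=5 j=3: A[i]=33>B[j]=28 take 28, j++
i=5 j=4: A[i]=33<=B[j]=38 take 33, i++
i=6 j=4: A[i]=34<=B[j]=38 take 34, i++
i=7 j=4: A[i]=35<=B[j]=38 take 35, i++

i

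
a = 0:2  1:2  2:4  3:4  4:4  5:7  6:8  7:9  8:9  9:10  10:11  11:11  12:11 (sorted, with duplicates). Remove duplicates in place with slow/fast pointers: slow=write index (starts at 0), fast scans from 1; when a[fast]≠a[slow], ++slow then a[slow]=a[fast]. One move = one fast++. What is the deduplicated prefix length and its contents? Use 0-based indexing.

length 7; prefix = [2, 4, 7, 8, 9, 10, 11]

(s=0,f=1) a[fast]=2=a[slow] dup → fast++
(s=0,f=2) a[fast]=4≠a[slow]=2 write a[1]=4 → slow++,fast++
(s=1,f=3) a[fast]=4=a[slow] dup → fast++
(s=1,f=4) a[fast]=4=a[slow] dup → fast++
(s=1,f=5) a[fast]=7≠a[slow]=4 write a[2]=7 → slow++,fast++
(s=2,f=6) a[fast]=8≠a[slow]=7 write a[3]=8 → slow++,fast++
(s=3,f=7) a[fast]=9≠a[slow]=8 write a[4]=9 → slow++,fast++
(s=4,f=8) a[fast]=9=a[slow] dup → fast++
(s=4,f=9) a[fast]=10≠a[slow]=9 write a[5]=10 → slow++,fast++
(s=5,f=10) a[fast]=11≠a[slow]=10 write a[6]=11 → slow++,fast++
(s=6,f=11) a[fast]=11=a[slow] dup → fast++
(s=6,f=12) a[fast]=11=a[slow] dup → fast++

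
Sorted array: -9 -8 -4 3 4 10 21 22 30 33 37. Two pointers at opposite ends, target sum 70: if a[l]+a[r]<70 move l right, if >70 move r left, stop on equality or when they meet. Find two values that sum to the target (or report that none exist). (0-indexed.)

(33, 37)

l=0 r=10: -9+37=28 <70, l++
l=1 r=10: -8+37=29 <70, l++
l=2 r=10: -4+37=33 <70, l++
l=3 r=10: 3+37=40 <70, l++
l=4 r=10: 4+37=41 <70, l++
l=5 r=10: 10+37=47 <70, l++
l=6 r=10: 21+37=58 <70, l++
l=7 r=10: 22+37=59 <70, l++
l=8 r=10: 30+37=67 <70, l++
l=9 r=10: 33+37=70, found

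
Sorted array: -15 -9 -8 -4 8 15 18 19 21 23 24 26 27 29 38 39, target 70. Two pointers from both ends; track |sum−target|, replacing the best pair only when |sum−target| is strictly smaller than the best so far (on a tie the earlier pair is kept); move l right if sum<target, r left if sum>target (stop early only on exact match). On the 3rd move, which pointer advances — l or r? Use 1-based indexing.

l

[1,16] -15+39=24 d=46 * → l++
[2,16] -9+39=30 d=40 * → l++
[3,16] -8+39=31 d=39 * → l++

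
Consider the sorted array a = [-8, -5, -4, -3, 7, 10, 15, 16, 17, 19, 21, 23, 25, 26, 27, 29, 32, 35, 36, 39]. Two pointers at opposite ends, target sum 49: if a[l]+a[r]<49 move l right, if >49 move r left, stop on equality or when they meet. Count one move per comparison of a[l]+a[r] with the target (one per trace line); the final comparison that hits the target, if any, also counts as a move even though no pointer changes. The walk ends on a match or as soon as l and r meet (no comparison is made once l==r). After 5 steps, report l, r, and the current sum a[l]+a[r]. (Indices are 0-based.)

l=0 r=19: -8+39=31 <49, l++
l=1 r=19: -5+39=34 <49, l++
l=2 r=19: -4+39=35 <49, l++
l=3 r=19: -3+39=36 <49, l++
l=4 r=19: 7+39=46 <49, l++

l=5, r=19, sum=49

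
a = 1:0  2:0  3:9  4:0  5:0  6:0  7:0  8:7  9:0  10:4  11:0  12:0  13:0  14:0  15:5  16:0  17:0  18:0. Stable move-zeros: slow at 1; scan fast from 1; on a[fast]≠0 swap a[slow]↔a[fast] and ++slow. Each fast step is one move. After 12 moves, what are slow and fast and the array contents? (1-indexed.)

(s=1,f=1) a[fast]=0 → fast++
(s=1,f=2) a[fast]=0 → fast++
(s=1,f=3) a[fast]=9≠0 swap→a[1]=9 → slow++,fast++
(s=2,f=4) a[fast]=0 → fast++
(s=2,f=5) a[fast]=0 → fast++
(s=2,f=6) a[fast]=0 → fast++
(s=2,f=7) a[fast]=0 → fast++
(s=2,f=8) a[fast]=7≠0 swap→a[2]=7 → slow++,fast++
(s=3,f=9) a[fast]=0 → fast++
(s=3,f=10) a[fast]=4≠0 swap→a[3]=4 → slow++,fast++
(s=4,f=11) a[fast]=0 → fast++
(s=4,f=12) a[fast]=0 → fast++

slow=4, fast=13, a=[9, 7, 4, 0, 0, 0, 0, 0, 0, 0, 0, 0, 0, 0, 5, 0, 0, 0]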